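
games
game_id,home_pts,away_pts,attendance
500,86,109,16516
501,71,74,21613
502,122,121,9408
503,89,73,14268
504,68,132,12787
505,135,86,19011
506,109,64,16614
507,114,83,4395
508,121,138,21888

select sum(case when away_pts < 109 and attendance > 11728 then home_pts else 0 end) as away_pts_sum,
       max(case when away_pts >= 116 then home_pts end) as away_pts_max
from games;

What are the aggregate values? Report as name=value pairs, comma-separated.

away_pts_sum=404, away_pts_max=122

[away_pts_sum: away_pts < 109 and attendance > 11728]
game_id=500: ✗
game_id=501: ✓ → 71
game_id=502: ✗
game_id=503: ✓ → 89
game_id=504: ✗
game_id=505: ✓ → 135
game_id=506: ✓ → 109
game_id=507: ✗
game_id=508: ✗
away_pts_sum = 71 + 89 + 135 + 109 = 404
—
[away_pts_max: away_pts >= 116]
game_id=500: ✗
game_id=501: ✗
game_id=502: ✓ → 122
game_id=503: ✗
game_id=504: ✓ → 68
game_id=505: ✗
game_id=506: ✗
game_id=507: ✗
game_id=508: ✓ → 121
away_pts_max = MAX(122, 68, 121) = 122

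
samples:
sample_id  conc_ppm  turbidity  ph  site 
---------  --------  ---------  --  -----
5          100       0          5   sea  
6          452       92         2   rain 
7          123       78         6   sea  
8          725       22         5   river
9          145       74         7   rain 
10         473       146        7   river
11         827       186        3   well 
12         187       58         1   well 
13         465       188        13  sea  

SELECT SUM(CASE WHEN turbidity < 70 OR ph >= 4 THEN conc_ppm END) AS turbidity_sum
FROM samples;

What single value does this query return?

2218

sample_id=5: ✓ → 100
sample_id=6: ✗
sample_id=7: ✓ → 123
sample_id=8: ✓ → 725
sample_id=9: ✓ → 145
sample_id=10: ✓ → 473
sample_id=11: ✗
sample_id=12: ✓ → 187
sample_id=13: ✓ → 465
turbidity_sum = 100 + 123 + 725 + 145 + 473 + 187 + 465 = 2218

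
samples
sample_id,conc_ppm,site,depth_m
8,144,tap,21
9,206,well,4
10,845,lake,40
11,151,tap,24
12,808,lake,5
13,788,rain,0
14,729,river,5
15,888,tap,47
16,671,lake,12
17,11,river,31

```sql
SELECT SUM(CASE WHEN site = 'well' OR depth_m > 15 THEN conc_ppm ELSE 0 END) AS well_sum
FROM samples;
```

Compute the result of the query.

sample_id=8: ✓ → 144
sample_id=9: ✓ → 206
sample_id=10: ✓ → 845
sample_id=11: ✓ → 151
sample_id=12: ✗
sample_id=13: ✗
sample_id=14: ✗
sample_id=15: ✓ → 888
sample_id=16: ✗
sample_id=17: ✓ → 11
well_sum = 144 + 206 + 845 + 151 + 888 + 11 = 2245

2245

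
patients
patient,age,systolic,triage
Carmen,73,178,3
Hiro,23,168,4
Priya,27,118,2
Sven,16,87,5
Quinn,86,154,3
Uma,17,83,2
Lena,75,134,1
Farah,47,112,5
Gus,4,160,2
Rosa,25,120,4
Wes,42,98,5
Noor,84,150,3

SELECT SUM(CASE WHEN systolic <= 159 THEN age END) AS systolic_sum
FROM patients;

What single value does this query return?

419

patient=Carmen: ✗
patient=Hiro: ✗
patient=Priya: ✓ → 27
patient=Sven: ✓ → 16
patient=Quinn: ✓ → 86
patient=Uma: ✓ → 17
patient=Lena: ✓ → 75
patient=Farah: ✓ → 47
patient=Gus: ✗
patient=Rosa: ✓ → 25
patient=Wes: ✓ → 42
patient=Noor: ✓ → 84
systolic_sum = 27 + 16 + 86 + 17 + 75 + 47 + 25 + 42 + 84 = 419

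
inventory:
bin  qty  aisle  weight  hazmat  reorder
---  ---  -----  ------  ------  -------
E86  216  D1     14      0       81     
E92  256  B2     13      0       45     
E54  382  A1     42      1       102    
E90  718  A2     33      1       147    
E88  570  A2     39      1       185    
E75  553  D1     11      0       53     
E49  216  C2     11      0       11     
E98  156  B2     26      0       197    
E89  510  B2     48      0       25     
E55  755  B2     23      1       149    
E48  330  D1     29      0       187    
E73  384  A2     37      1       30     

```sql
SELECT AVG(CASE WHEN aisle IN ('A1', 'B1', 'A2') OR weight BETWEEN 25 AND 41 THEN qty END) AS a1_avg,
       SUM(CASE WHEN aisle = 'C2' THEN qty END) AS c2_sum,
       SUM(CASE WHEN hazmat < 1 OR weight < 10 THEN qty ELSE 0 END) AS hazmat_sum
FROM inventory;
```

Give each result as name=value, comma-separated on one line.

a1_avg=423.3333333333, c2_sum=216, hazmat_sum=2237

[a1_avg: aisle IN ('A1', 'B1', 'A2') OR weight BETWEEN 25 AND 41]
bin=E86: ✗
bin=E92: ✗
bin=E54: ✓ → 382
bin=E90: ✓ → 718
bin=E88: ✓ → 570
bin=E75: ✗
bin=E49: ✗
bin=E98: ✓ → 156
bin=E89: ✗
bin=E55: ✗
bin=E48: ✓ → 330
bin=E73: ✓ → 384
a1_avg = (382 + 718 + 570 + 156 + 330 + 384) / 6 = 423.3333333333
—
[c2_sum: aisle = 'C2']
bin=E86: ✗
bin=E92: ✗
bin=E54: ✗
bin=E90: ✗
bin=E88: ✗
bin=E75: ✗
bin=E49: ✓ → 216
bin=E98: ✗
bin=E89: ✗
bin=E55: ✗
bin=E48: ✗
bin=E73: ✗
c2_sum = 216
—
[hazmat_sum: hazmat < 1 OR weight < 10]
bin=E86: ✓ → 216
bin=E92: ✓ → 256
bin=E54: ✗
bin=E90: ✗
bin=E88: ✗
bin=E75: ✓ → 553
bin=E49: ✓ → 216
bin=E98: ✓ → 156
bin=E89: ✓ → 510
bin=E55: ✗
bin=E48: ✓ → 330
bin=E73: ✗
hazmat_sum = 216 + 256 + 553 + 216 + 156 + 510 + 330 = 2237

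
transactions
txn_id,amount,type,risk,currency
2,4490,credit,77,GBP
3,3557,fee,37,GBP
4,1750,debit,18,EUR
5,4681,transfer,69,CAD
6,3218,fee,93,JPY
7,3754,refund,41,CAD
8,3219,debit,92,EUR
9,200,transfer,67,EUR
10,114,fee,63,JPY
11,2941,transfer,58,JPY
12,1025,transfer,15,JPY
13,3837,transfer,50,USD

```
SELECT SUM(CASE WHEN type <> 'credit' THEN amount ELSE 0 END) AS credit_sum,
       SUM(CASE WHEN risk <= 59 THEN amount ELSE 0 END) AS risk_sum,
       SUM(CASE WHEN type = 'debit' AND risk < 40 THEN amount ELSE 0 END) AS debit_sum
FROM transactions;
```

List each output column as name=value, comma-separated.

credit_sum=28296, risk_sum=16864, debit_sum=1750

[credit_sum: type <> 'credit']
txn_id=2: ✗
txn_id=3: ✓ → 3557
txn_id=4: ✓ → 1750
txn_id=5: ✓ → 4681
txn_id=6: ✓ → 3218
txn_id=7: ✓ → 3754
txn_id=8: ✓ → 3219
txn_id=9: ✓ → 200
txn_id=10: ✓ → 114
txn_id=11: ✓ → 2941
txn_id=12: ✓ → 1025
txn_id=13: ✓ → 3837
credit_sum = 3557 + 1750 + 4681 + 3218 + 3754 + 3219 + 200 + 114 + 2941 + 1025 + 3837 = 28296
—
[risk_sum: risk <= 59]
txn_id=2: ✗
txn_id=3: ✓ → 3557
txn_id=4: ✓ → 1750
txn_id=5: ✗
txn_id=6: ✗
txn_id=7: ✓ → 3754
txn_id=8: ✗
txn_id=9: ✗
txn_id=10: ✗
txn_id=11: ✓ → 2941
txn_id=12: ✓ → 1025
txn_id=13: ✓ → 3837
risk_sum = 3557 + 1750 + 3754 + 2941 + 1025 + 3837 = 16864
—
[debit_sum: type = 'debit' AND risk < 40]
txn_id=2: ✗
txn_id=3: ✗
txn_id=4: ✓ → 1750
txn_id=5: ✗
txn_id=6: ✗
txn_id=7: ✗
txn_id=8: ✗
txn_id=9: ✗
txn_id=10: ✗
txn_id=11: ✗
txn_id=12: ✗
txn_id=13: ✗
debit_sum = 1750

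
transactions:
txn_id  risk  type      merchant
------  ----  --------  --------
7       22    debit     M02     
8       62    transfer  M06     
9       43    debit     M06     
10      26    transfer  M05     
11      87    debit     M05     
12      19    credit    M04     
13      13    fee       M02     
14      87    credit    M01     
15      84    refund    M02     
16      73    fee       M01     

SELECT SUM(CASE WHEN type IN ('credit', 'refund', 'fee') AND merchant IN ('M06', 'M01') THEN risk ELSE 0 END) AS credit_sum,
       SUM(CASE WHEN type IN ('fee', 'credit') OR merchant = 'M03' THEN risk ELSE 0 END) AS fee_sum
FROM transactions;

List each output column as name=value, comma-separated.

credit_sum=160, fee_sum=192

[credit_sum: type IN ('credit', 'refund', 'fee') AND merchant IN ('M06', 'M01')]
txn_id=7: ✗
txn_id=8: ✗
txn_id=9: ✗
txn_id=10: ✗
txn_id=11: ✗
txn_id=12: ✗
txn_id=13: ✗
txn_id=14: ✓ → 87
txn_id=15: ✗
txn_id=16: ✓ → 73
credit_sum = 87 + 73 = 160
—
[fee_sum: type IN ('fee', 'credit') OR merchant = 'M03']
txn_id=7: ✗
txn_id=8: ✗
txn_id=9: ✗
txn_id=10: ✗
txn_id=11: ✗
txn_id=12: ✓ → 19
txn_id=13: ✓ → 13
txn_id=14: ✓ → 87
txn_id=15: ✗
txn_id=16: ✓ → 73
fee_sum = 19 + 13 + 87 + 73 = 192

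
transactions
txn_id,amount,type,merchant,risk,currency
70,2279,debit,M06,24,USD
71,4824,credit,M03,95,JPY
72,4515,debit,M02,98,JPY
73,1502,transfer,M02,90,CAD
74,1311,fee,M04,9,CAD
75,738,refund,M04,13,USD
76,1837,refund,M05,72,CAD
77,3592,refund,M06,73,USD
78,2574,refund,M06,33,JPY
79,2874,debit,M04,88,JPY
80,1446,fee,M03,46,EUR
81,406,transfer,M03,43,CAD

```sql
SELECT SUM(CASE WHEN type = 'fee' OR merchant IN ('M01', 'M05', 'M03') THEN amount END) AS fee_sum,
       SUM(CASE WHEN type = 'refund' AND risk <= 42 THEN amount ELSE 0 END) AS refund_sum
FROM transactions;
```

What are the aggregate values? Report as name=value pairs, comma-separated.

fee_sum=9824, refund_sum=3312

[fee_sum: type = 'fee' OR merchant IN ('M01', 'M05', 'M03')]
txn_id=70: ✗
txn_id=71: ✓ → 4824
txn_id=72: ✗
txn_id=73: ✗
txn_id=74: ✓ → 1311
txn_id=75: ✗
txn_id=76: ✓ → 1837
txn_id=77: ✗
txn_id=78: ✗
txn_id=79: ✗
txn_id=80: ✓ → 1446
txn_id=81: ✓ → 406
fee_sum = 4824 + 1311 + 1837 + 1446 + 406 = 9824
—
[refund_sum: type = 'refund' AND risk <= 42]
txn_id=70: ✗
txn_id=71: ✗
txn_id=72: ✗
txn_id=73: ✗
txn_id=74: ✗
txn_id=75: ✓ → 738
txn_id=76: ✗
txn_id=77: ✗
txn_id=78: ✓ → 2574
txn_id=79: ✗
txn_id=80: ✗
txn_id=81: ✗
refund_sum = 738 + 2574 = 3312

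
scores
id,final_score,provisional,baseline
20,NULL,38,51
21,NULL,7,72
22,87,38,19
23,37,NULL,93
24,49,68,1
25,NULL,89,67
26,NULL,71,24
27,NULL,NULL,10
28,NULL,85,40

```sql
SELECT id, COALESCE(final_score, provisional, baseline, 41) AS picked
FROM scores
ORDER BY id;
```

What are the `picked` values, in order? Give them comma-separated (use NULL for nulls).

id=20: final_score=NULL, provisional=38 → 38
id=21: final_score=NULL, provisional=7 → 7
id=22: final_score=87 → 87
id=23: final_score=37 → 37
id=24: final_score=49 → 49
id=25: final_score=NULL, provisional=89 → 89
id=26: final_score=NULL, provisional=71 → 71
id=27: final_score=NULL, provisional=NULL, baseline=10 → 10
id=28: final_score=NULL, provisional=85 → 85

38, 7, 87, 37, 49, 89, 71, 10, 85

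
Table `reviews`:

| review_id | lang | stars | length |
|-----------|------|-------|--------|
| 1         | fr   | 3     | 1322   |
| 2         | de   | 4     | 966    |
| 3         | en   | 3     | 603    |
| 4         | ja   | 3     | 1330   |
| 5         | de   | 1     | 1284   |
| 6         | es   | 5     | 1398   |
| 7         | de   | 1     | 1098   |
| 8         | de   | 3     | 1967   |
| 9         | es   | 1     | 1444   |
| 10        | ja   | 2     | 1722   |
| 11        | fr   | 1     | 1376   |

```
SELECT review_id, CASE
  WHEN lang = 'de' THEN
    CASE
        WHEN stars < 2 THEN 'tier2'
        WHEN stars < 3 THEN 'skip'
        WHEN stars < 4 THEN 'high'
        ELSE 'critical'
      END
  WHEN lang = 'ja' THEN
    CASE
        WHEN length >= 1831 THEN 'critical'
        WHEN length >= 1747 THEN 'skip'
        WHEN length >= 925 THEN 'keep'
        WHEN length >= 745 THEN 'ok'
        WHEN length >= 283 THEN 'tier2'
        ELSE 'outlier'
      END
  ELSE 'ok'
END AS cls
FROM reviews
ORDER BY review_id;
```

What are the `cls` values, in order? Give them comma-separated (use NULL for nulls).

ok, critical, ok, keep, tier2, ok, tier2, high, ok, keep, ok

review_id=1: lang='fr' → outer ELSE → ok
review_id=2: lang='de' → inner[ELSE] → critical
review_id=3: lang='en' → outer ELSE → ok
review_id=4: lang='ja' → inner[length >= 925] → keep
review_id=5: lang='de' → inner[stars < 2] → tier2
review_id=6: lang='es' → outer ELSE → ok
review_id=7: lang='de' → inner[stars < 2] → tier2
review_id=8: lang='de' → inner[stars < 4] → high
review_id=9: lang='es' → outer ELSE → ok
review_id=10: lang='ja' → inner[length >= 925] → keep
review_id=11: lang='fr' → outer ELSE → ok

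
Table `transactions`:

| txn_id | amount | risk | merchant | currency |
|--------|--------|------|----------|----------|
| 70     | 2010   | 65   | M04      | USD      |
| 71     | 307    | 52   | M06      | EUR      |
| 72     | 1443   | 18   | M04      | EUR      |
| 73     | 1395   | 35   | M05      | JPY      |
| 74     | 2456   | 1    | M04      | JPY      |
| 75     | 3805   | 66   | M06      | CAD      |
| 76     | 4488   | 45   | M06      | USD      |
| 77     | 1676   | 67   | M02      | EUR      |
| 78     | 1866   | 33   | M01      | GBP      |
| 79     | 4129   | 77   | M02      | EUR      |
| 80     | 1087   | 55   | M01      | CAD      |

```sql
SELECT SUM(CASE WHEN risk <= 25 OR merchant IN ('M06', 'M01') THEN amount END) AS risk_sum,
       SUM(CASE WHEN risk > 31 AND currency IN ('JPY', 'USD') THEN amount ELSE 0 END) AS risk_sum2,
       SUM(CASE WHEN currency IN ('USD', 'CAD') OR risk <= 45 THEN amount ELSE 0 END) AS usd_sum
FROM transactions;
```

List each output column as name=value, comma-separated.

[risk_sum: risk <= 25 OR merchant IN ('M06', 'M01')]
txn_id=70: ✗
txn_id=71: ✓ → 307
txn_id=72: ✓ → 1443
txn_id=73: ✗
txn_id=74: ✓ → 2456
txn_id=75: ✓ → 3805
txn_id=76: ✓ → 4488
txn_id=77: ✗
txn_id=78: ✓ → 1866
txn_id=79: ✗
txn_id=80: ✓ → 1087
risk_sum = 307 + 1443 + 2456 + 3805 + 4488 + 1866 + 1087 = 15452
—
[risk_sum2: risk > 31 AND currency IN ('JPY', 'USD')]
txn_id=70: ✓ → 2010
txn_id=71: ✗
txn_id=72: ✗
txn_id=73: ✓ → 1395
txn_id=74: ✗
txn_id=75: ✗
txn_id=76: ✓ → 4488
txn_id=77: ✗
txn_id=78: ✗
txn_id=79: ✗
txn_id=80: ✗
risk_sum2 = 2010 + 1395 + 4488 = 7893
—
[usd_sum: currency IN ('USD', 'CAD') OR risk <= 45]
txn_id=70: ✓ → 2010
txn_id=71: ✗
txn_id=72: ✓ → 1443
txn_id=73: ✓ → 1395
txn_id=74: ✓ → 2456
txn_id=75: ✓ → 3805
txn_id=76: ✓ → 4488
txn_id=77: ✗
txn_id=78: ✓ → 1866
txn_id=79: ✗
txn_id=80: ✓ → 1087
usd_sum = 2010 + 1443 + 1395 + 2456 + 3805 + 4488 + 1866 + 1087 = 18550

risk_sum=15452, risk_sum2=7893, usd_sum=18550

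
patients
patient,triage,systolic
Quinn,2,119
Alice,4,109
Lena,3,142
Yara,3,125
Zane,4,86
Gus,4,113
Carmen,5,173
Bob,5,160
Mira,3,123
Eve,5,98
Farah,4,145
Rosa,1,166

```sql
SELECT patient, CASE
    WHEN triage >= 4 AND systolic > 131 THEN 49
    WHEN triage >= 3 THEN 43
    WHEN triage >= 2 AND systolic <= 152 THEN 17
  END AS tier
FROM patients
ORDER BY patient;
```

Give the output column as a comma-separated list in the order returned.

patient=Alice: triage >= 3 → 43
patient=Bob: triage >= 4 AND systolic > 131 → 49
patient=Carmen: triage >= 4 AND systolic > 131 → 49
patient=Eve: triage >= 3 → 43
patient=Farah: triage >= 4 AND systolic > 131 → 49
patient=Gus: triage >= 3 → 43
patient=Lena: triage >= 3 → 43
patient=Mira: triage >= 3 → 43
patient=Quinn: triage >= 2 AND systolic <= 152 → 17
patient=Rosa: (no match → NULL) → NULL
patient=Yara: triage >= 3 → 43
patient=Zane: triage >= 3 → 43

43, 49, 49, 43, 49, 43, 43, 43, 17, NULL, 43, 43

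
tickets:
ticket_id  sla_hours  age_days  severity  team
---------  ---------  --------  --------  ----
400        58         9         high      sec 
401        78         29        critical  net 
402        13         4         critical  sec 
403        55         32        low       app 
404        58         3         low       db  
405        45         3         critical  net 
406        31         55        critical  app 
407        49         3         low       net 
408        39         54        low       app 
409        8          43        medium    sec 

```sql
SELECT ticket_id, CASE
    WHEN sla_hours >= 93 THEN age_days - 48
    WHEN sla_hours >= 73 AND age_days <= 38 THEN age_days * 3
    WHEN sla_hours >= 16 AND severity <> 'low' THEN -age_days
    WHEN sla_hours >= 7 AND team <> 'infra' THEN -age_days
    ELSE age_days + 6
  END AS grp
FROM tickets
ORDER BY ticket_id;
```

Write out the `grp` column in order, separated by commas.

ticket_id=400: sla_hours >= 16 AND severity <> 'low' → -9
ticket_id=401: sla_hours >= 73 AND age_days <= 38 → 87
ticket_id=402: sla_hours >= 7 AND team <> 'infra' → -4
ticket_id=403: sla_hours >= 7 AND team <> 'infra' → -32
ticket_id=404: sla_hours >= 7 AND team <> 'infra' → -3
ticket_id=405: sla_hours >= 16 AND severity <> 'low' → -3
ticket_id=406: sla_hours >= 16 AND severity <> 'low' → -55
ticket_id=407: sla_hours >= 7 AND team <> 'infra' → -3
ticket_id=408: sla_hours >= 7 AND team <> 'infra' → -54
ticket_id=409: sla_hours >= 7 AND team <> 'infra' → -43

-9, 87, -4, -32, -3, -3, -55, -3, -54, -43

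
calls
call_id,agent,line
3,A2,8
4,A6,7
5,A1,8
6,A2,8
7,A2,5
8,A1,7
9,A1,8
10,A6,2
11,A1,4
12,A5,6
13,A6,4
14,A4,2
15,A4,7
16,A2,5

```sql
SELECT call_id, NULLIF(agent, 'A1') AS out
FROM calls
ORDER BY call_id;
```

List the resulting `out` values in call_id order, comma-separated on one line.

A2, A6, NULL, A2, A2, NULL, NULL, A6, NULL, A5, A6, A4, A4, A2

call_id=3: agent=A2 vs A1: differ → A2
call_id=4: agent=A6 vs A1: differ → A6
call_id=5: agent=A1 vs A1: equal → NULL
call_id=6: agent=A2 vs A1: differ → A2
call_id=7: agent=A2 vs A1: differ → A2
call_id=8: agent=A1 vs A1: equal → NULL
call_id=9: agent=A1 vs A1: equal → NULL
call_id=10: agent=A6 vs A1: differ → A6
call_id=11: agent=A1 vs A1: equal → NULL
call_id=12: agent=A5 vs A1: differ → A5
call_id=13: agent=A6 vs A1: differ → A6
call_id=14: agent=A4 vs A1: differ → A4
call_id=15: agent=A4 vs A1: differ → A4
call_id=16: agent=A2 vs A1: differ → A2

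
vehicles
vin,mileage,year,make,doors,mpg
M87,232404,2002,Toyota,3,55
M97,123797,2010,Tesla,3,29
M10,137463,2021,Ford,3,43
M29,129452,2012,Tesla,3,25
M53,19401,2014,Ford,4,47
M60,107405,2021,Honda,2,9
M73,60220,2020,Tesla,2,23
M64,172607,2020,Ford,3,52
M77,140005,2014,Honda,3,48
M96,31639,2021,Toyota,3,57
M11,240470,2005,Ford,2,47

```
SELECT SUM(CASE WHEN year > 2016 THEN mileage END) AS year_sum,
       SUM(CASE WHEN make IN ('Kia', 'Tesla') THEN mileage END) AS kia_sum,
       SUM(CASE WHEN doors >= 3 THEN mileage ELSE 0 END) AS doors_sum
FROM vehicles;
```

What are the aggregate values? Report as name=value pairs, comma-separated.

[year_sum: year > 2016]
vin=M87: ✗
vin=M97: ✗
vin=M10: ✓ → 137463
vin=M29: ✗
vin=M53: ✗
vin=M60: ✓ → 107405
vin=M73: ✓ → 60220
vin=M64: ✓ → 172607
vin=M77: ✗
vin=M96: ✓ → 31639
vin=M11: ✗
year_sum = 137463 + 107405 + 60220 + 172607 + 31639 = 509334
—
[kia_sum: make IN ('Kia', 'Tesla')]
vin=M87: ✗
vin=M97: ✓ → 123797
vin=M10: ✗
vin=M29: ✓ → 129452
vin=M53: ✗
vin=M60: ✗
vin=M73: ✓ → 60220
vin=M64: ✗
vin=M77: ✗
vin=M96: ✗
vin=M11: ✗
kia_sum = 123797 + 129452 + 60220 = 313469
—
[doors_sum: doors >= 3]
vin=M87: ✓ → 232404
vin=M97: ✓ → 123797
vin=M10: ✓ → 137463
vin=M29: ✓ → 129452
vin=M53: ✓ → 19401
vin=M60: ✗
vin=M73: ✗
vin=M64: ✓ → 172607
vin=M77: ✓ → 140005
vin=M96: ✓ → 31639
vin=M11: ✗
doors_sum = 232404 + 123797 + 137463 + 129452 + 19401 + 172607 + 140005 + 31639 = 986768

year_sum=509334, kia_sum=313469, doors_sum=986768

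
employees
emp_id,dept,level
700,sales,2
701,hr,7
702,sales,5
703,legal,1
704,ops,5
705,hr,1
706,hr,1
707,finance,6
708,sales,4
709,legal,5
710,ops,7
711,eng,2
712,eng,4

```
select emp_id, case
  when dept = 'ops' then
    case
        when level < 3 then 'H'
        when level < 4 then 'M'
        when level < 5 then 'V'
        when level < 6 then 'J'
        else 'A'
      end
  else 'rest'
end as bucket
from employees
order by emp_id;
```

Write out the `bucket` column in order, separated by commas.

emp_id=700: dept='sales' → outer ELSE → rest
emp_id=701: dept='hr' → outer ELSE → rest
emp_id=702: dept='sales' → outer ELSE → rest
emp_id=703: dept='legal' → outer ELSE → rest
emp_id=704: dept='ops' → inner[level < 6] → J
emp_id=705: dept='hr' → outer ELSE → rest
emp_id=706: dept='hr' → outer ELSE → rest
emp_id=707: dept='finance' → outer ELSE → rest
emp_id=708: dept='sales' → outer ELSE → rest
emp_id=709: dept='legal' → outer ELSE → rest
emp_id=710: dept='ops' → inner[ELSE] → A
emp_id=711: dept='eng' → outer ELSE → rest
emp_id=712: dept='eng' → outer ELSE → rest

rest, rest, rest, rest, J, rest, rest, rest, rest, rest, A, rest, rest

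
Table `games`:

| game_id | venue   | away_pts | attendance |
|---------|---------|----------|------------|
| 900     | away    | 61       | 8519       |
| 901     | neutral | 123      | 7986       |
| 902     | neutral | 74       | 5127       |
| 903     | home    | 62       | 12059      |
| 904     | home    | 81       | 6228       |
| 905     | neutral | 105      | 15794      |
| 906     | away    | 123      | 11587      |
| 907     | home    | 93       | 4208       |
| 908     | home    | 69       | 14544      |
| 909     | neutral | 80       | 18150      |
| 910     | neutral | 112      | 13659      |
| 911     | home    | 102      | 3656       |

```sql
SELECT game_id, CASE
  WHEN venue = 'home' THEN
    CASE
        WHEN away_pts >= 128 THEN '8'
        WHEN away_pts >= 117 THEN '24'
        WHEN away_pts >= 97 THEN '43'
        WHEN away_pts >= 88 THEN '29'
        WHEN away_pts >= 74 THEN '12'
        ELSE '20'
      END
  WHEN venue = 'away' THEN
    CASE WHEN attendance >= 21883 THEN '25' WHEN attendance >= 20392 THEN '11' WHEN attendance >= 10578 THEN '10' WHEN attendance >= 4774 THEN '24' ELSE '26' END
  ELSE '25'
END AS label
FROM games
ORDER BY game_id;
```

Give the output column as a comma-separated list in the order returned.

24, 25, 25, 20, 12, 25, 10, 29, 20, 25, 25, 43

game_id=900: venue='away' → inner[attendance >= 4774] → 24
game_id=901: venue='neutral' → outer ELSE → 25
game_id=902: venue='neutral' → outer ELSE → 25
game_id=903: venue='home' → inner[ELSE] → 20
game_id=904: venue='home' → inner[away_pts >= 74] → 12
game_id=905: venue='neutral' → outer ELSE → 25
game_id=906: venue='away' → inner[attendance >= 10578] → 10
game_id=907: venue='home' → inner[away_pts >= 88] → 29
game_id=908: venue='home' → inner[ELSE] → 20
game_id=909: venue='neutral' → outer ELSE → 25
game_id=910: venue='neutral' → outer ELSE → 25
game_id=911: venue='home' → inner[away_pts >= 97] → 43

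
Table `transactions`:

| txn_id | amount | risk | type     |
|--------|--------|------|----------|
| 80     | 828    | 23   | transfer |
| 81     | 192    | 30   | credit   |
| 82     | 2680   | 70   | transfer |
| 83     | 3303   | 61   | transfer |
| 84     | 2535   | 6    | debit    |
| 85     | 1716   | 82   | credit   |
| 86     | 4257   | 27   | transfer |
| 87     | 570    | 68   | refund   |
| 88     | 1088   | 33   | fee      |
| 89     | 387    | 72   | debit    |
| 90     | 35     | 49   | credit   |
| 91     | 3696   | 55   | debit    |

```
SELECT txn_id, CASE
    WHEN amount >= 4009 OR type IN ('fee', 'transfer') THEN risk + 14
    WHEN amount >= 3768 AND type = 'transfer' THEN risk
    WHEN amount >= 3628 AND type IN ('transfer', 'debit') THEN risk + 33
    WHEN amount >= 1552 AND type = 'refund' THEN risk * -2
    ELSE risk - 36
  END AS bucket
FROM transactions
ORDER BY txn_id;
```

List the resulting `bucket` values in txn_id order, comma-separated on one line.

37, -6, 84, 75, -30, 46, 41, 32, 47, 36, 13, 88

txn_id=80: amount >= 4009 OR type IN ('fee', 'transfer') → 37
txn_id=81: ELSE → -6
txn_id=82: amount >= 4009 OR type IN ('fee', 'transfer') → 84
txn_id=83: amount >= 4009 OR type IN ('fee', 'transfer') → 75
txn_id=84: ELSE → -30
txn_id=85: ELSE → 46
txn_id=86: amount >= 4009 OR type IN ('fee', 'transfer') → 41
txn_id=87: ELSE → 32
txn_id=88: amount >= 4009 OR type IN ('fee', 'transfer') → 47
txn_id=89: ELSE → 36
txn_id=90: ELSE → 13
txn_id=91: amount >= 3628 AND type IN ('transfer', 'debit') → 88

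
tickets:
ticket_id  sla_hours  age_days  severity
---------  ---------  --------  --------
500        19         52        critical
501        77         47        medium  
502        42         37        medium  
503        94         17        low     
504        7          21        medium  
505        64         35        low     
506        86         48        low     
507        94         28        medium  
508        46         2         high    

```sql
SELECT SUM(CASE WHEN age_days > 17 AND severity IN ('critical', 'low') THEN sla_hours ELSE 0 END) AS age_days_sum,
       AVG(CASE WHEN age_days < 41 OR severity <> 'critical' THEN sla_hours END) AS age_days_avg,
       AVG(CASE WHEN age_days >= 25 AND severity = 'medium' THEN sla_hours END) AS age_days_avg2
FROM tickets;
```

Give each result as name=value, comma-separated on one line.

[age_days_sum: age_days > 17 AND severity IN ('critical', 'low')]
ticket_id=500: ✓ → 19
ticket_id=501: ✗
ticket_id=502: ✗
ticket_id=503: ✗
ticket_id=504: ✗
ticket_id=505: ✓ → 64
ticket_id=506: ✓ → 86
ticket_id=507: ✗
ticket_id=508: ✗
age_days_sum = 19 + 64 + 86 = 169
—
[age_days_avg: age_days < 41 OR severity <> 'critical']
ticket_id=500: ✗
ticket_id=501: ✓ → 77
ticket_id=502: ✓ → 42
ticket_id=503: ✓ → 94
ticket_id=504: ✓ → 7
ticket_id=505: ✓ → 64
ticket_id=506: ✓ → 86
ticket_id=507: ✓ → 94
ticket_id=508: ✓ → 46
age_days_avg = (77 + 42 + 94 + 7 + 64 + 86 + 94 + 46) / 8 = 63.75
—
[age_days_avg2: age_days >= 25 AND severity = 'medium']
ticket_id=500: ✗
ticket_id=501: ✓ → 77
ticket_id=502: ✓ → 42
ticket_id=503: ✗
ticket_id=504: ✗
ticket_id=505: ✗
ticket_id=506: ✗
ticket_id=507: ✓ → 94
ticket_id=508: ✗
age_days_avg2 = (77 + 42 + 94) / 3 = 71

age_days_sum=169, age_days_avg=63.75, age_days_avg2=71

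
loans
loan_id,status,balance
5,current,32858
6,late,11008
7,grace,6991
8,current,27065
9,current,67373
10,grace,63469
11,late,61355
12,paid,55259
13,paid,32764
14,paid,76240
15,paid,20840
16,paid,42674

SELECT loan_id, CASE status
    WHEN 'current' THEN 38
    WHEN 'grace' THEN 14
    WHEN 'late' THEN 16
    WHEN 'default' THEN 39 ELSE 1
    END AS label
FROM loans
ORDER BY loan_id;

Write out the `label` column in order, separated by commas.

38, 16, 14, 38, 38, 14, 16, 1, 1, 1, 1, 1

loan_id=5: status='current' → 38
loan_id=6: status='late' → 16
loan_id=7: status='grace' → 14
loan_id=8: status='current' → 38
loan_id=9: status='current' → 38
loan_id=10: status='grace' → 14
loan_id=11: status='late' → 16
loan_id=12: ELSE → 1
loan_id=13: ELSE → 1
loan_id=14: ELSE → 1
loan_id=15: ELSE → 1
loan_id=16: ELSE → 1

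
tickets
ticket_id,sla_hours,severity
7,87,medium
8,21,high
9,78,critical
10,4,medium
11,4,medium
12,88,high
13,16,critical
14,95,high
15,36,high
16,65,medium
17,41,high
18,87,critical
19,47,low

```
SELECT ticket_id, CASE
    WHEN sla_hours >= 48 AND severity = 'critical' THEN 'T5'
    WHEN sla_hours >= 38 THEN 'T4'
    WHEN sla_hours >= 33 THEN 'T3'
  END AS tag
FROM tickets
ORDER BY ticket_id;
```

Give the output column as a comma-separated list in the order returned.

ticket_id=7: sla_hours >= 38 → T4
ticket_id=8: (no match → NULL) → NULL
ticket_id=9: sla_hours >= 48 AND severity = 'critical' → T5
ticket_id=10: (no match → NULL) → NULL
ticket_id=11: (no match → NULL) → NULL
ticket_id=12: sla_hours >= 38 → T4
ticket_id=13: (no match → NULL) → NULL
ticket_id=14: sla_hours >= 38 → T4
ticket_id=15: sla_hours >= 33 → T3
ticket_id=16: sla_hours >= 38 → T4
ticket_id=17: sla_hours >= 38 → T4
ticket_id=18: sla_hours >= 48 AND severity = 'critical' → T5
ticket_id=19: sla_hours >= 38 → T4

T4, NULL, T5, NULL, NULL, T4, NULL, T4, T3, T4, T4, T5, T4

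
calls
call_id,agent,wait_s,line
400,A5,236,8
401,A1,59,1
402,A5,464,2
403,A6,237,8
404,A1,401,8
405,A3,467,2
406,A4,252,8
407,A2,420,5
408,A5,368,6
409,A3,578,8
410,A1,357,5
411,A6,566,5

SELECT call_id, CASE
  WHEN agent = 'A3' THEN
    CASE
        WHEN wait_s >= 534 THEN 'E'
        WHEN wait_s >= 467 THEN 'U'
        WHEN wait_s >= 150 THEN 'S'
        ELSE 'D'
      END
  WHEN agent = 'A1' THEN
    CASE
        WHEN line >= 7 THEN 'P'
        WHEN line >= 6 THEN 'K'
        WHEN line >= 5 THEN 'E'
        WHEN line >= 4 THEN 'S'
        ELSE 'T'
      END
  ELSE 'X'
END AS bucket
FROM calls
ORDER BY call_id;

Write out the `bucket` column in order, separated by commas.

call_id=400: agent='A5' → outer ELSE → X
call_id=401: agent='A1' → inner[ELSE] → T
call_id=402: agent='A5' → outer ELSE → X
call_id=403: agent='A6' → outer ELSE → X
call_id=404: agent='A1' → inner[line >= 7] → P
call_id=405: agent='A3' → inner[wait_s >= 467] → U
call_id=406: agent='A4' → outer ELSE → X
call_id=407: agent='A2' → outer ELSE → X
call_id=408: agent='A5' → outer ELSE → X
call_id=409: agent='A3' → inner[wait_s >= 534] → E
call_id=410: agent='A1' → inner[line >= 5] → E
call_id=411: agent='A6' → outer ELSE → X

X, T, X, X, P, U, X, X, X, E, E, X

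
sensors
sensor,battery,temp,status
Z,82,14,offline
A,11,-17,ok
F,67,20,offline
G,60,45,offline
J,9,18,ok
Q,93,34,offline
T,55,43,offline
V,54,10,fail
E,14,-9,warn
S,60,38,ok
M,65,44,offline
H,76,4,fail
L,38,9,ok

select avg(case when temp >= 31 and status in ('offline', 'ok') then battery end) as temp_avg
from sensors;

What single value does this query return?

sensor=Z: ✗
sensor=A: ✗
sensor=F: ✗
sensor=G: ✓ → 60
sensor=J: ✗
sensor=Q: ✓ → 93
sensor=T: ✓ → 55
sensor=V: ✗
sensor=E: ✗
sensor=S: ✓ → 60
sensor=M: ✓ → 65
sensor=H: ✗
sensor=L: ✗
temp_avg = (60 + 93 + 55 + 60 + 65) / 5 = 66.6

66.6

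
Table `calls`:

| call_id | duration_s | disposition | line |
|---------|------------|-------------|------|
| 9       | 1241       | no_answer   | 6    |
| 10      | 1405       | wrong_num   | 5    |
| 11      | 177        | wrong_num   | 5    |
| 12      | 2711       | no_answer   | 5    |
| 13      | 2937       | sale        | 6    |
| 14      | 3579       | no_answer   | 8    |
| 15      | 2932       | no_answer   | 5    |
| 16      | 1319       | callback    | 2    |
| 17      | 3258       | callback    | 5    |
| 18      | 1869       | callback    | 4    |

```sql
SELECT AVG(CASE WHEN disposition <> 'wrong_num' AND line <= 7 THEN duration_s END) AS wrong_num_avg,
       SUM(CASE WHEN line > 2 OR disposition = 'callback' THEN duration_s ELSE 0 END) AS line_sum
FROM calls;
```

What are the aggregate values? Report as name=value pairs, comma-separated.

wrong_num_avg=2323.8571428571, line_sum=21428

[wrong_num_avg: disposition <> 'wrong_num' AND line <= 7]
call_id=9: ✓ → 1241
call_id=10: ✗
call_id=11: ✗
call_id=12: ✓ → 2711
call_id=13: ✓ → 2937
call_id=14: ✗
call_id=15: ✓ → 2932
call_id=16: ✓ → 1319
call_id=17: ✓ → 3258
call_id=18: ✓ → 1869
wrong_num_avg = (1241 + 2711 + 2937 + 2932 + 1319 + 3258 + 1869) / 7 = 2323.8571428571
—
[line_sum: line > 2 OR disposition = 'callback']
call_id=9: ✓ → 1241
call_id=10: ✓ → 1405
call_id=11: ✓ → 177
call_id=12: ✓ → 2711
call_id=13: ✓ → 2937
call_id=14: ✓ → 3579
call_id=15: ✓ → 2932
call_id=16: ✓ → 1319
call_id=17: ✓ → 3258
call_id=18: ✓ → 1869
line_sum = 1241 + 1405 + 177 + 2711 + 2937 + 3579 + 2932 + 1319 + 3258 + 1869 = 21428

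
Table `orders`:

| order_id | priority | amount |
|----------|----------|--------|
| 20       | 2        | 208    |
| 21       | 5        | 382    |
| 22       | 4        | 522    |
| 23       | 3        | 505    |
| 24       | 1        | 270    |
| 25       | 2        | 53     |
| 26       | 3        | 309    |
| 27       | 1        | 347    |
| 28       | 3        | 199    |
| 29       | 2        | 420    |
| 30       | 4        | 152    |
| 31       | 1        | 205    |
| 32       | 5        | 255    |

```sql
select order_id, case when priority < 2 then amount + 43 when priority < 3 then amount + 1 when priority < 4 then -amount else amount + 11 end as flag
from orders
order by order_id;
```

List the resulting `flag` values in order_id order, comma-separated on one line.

order_id=20: priority < 3 → 209
order_id=21: ELSE → 393
order_id=22: ELSE → 533
order_id=23: priority < 4 → -505
order_id=24: priority < 2 → 313
order_id=25: priority < 3 → 54
order_id=26: priority < 4 → -309
order_id=27: priority < 2 → 390
order_id=28: priority < 4 → -199
order_id=29: priority < 3 → 421
order_id=30: ELSE → 163
order_id=31: priority < 2 → 248
order_id=32: ELSE → 266

209, 393, 533, -505, 313, 54, -309, 390, -199, 421, 163, 248, 266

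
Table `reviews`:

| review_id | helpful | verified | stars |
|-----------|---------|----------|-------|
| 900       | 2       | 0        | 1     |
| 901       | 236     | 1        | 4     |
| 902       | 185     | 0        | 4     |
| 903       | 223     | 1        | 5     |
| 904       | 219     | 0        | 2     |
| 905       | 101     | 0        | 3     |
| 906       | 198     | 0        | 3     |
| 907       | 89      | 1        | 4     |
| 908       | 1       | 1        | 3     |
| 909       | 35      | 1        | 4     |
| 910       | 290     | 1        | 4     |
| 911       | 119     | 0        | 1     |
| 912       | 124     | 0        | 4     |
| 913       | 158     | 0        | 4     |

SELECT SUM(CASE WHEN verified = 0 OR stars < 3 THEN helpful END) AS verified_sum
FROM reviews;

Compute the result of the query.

review_id=900: ✓ → 2
review_id=901: ✗
review_id=902: ✓ → 185
review_id=903: ✗
review_id=904: ✓ → 219
review_id=905: ✓ → 101
review_id=906: ✓ → 198
review_id=907: ✗
review_id=908: ✗
review_id=909: ✗
review_id=910: ✗
review_id=911: ✓ → 119
review_id=912: ✓ → 124
review_id=913: ✓ → 158
verified_sum = 2 + 185 + 219 + 101 + 198 + 119 + 124 + 158 = 1106

1106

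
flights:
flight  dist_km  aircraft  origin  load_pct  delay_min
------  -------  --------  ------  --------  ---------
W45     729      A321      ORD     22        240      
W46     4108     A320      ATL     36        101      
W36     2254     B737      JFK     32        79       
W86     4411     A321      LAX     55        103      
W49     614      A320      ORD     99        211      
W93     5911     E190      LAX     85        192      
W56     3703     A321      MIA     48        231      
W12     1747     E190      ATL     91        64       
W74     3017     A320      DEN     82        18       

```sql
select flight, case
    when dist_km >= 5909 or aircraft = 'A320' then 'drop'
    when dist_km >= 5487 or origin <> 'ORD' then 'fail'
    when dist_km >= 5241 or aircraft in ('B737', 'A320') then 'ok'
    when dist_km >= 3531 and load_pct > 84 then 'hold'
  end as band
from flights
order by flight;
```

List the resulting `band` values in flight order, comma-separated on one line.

flight=W12: dist_km >= 5487 or origin <> 'ORD' → fail
flight=W36: dist_km >= 5487 or origin <> 'ORD' → fail
flight=W45: (no match → NULL) → NULL
flight=W46: dist_km >= 5909 or aircraft = 'A320' → drop
flight=W49: dist_km >= 5909 or aircraft = 'A320' → drop
flight=W56: dist_km >= 5487 or origin <> 'ORD' → fail
flight=W74: dist_km >= 5909 or aircraft = 'A320' → drop
flight=W86: dist_km >= 5487 or origin <> 'ORD' → fail
flight=W93: dist_km >= 5909 or aircraft = 'A320' → drop

fail, fail, NULL, drop, drop, fail, drop, fail, drop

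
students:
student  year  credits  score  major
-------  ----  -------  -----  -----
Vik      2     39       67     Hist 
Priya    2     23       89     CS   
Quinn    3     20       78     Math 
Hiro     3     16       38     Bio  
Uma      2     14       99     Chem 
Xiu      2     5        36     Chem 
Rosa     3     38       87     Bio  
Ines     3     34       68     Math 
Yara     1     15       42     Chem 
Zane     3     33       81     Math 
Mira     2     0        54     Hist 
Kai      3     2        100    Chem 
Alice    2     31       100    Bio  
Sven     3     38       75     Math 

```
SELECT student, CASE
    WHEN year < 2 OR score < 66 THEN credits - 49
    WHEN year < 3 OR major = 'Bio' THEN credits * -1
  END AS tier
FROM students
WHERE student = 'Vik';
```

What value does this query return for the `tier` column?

student = Vik: year=2, credits=39, score=67, major=Hist.
year < 2 OR score < 66 → false
year < 3 OR major = 'Bio' → true → -39

-39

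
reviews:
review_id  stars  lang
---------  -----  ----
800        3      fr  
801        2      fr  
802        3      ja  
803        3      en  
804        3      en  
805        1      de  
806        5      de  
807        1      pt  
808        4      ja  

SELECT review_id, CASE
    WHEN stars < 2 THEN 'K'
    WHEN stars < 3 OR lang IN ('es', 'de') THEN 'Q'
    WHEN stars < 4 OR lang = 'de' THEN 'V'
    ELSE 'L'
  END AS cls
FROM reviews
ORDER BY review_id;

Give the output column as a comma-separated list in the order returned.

review_id=800: stars < 4 OR lang = 'de' → V
review_id=801: stars < 3 OR lang IN ('es', 'de') → Q
review_id=802: stars < 4 OR lang = 'de' → V
review_id=803: stars < 4 OR lang = 'de' → V
review_id=804: stars < 4 OR lang = 'de' → V
review_id=805: stars < 2 → K
review_id=806: stars < 3 OR lang IN ('es', 'de') → Q
review_id=807: stars < 2 → K
review_id=808: ELSE → L

V, Q, V, V, V, K, Q, K, L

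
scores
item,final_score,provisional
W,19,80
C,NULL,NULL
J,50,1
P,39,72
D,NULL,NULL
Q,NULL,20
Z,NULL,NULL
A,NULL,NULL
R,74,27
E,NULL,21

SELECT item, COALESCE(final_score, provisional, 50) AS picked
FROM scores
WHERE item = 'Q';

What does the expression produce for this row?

item = Q: final_score=NULL, provisional=20.
final_score=NULL, provisional=20 → 20

20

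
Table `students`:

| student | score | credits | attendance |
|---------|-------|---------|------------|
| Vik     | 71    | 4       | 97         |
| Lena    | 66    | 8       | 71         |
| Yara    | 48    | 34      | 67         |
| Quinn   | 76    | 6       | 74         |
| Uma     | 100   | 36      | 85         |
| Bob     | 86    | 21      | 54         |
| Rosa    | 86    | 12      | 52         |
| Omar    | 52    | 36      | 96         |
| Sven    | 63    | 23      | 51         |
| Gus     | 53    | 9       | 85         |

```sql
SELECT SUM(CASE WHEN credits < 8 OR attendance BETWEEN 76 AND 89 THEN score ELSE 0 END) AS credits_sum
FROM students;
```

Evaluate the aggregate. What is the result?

300

student=Vik: ✓ → 71
student=Lena: ✗
student=Yara: ✗
student=Quinn: ✓ → 76
student=Uma: ✓ → 100
student=Bob: ✗
student=Rosa: ✗
student=Omar: ✗
student=Sven: ✗
student=Gus: ✓ → 53
credits_sum = 71 + 76 + 100 + 53 = 300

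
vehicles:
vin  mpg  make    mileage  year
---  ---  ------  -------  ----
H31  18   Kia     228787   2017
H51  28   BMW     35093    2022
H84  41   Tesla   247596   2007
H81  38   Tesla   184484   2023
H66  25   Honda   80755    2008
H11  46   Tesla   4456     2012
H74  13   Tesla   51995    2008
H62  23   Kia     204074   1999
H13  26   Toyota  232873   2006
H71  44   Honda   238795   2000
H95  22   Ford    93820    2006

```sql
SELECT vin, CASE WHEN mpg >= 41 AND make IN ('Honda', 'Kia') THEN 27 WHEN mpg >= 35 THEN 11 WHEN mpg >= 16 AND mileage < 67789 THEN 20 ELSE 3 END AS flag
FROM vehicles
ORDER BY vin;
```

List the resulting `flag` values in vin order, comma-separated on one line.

11, 3, 3, 20, 3, 3, 27, 3, 11, 11, 3

vin=H11: mpg >= 35 → 11
vin=H13: ELSE → 3
vin=H31: ELSE → 3
vin=H51: mpg >= 16 AND mileage < 67789 → 20
vin=H62: ELSE → 3
vin=H66: ELSE → 3
vin=H71: mpg >= 41 AND make IN ('Honda', 'Kia') → 27
vin=H74: ELSE → 3
vin=H81: mpg >= 35 → 11
vin=H84: mpg >= 35 → 11
vin=H95: ELSE → 3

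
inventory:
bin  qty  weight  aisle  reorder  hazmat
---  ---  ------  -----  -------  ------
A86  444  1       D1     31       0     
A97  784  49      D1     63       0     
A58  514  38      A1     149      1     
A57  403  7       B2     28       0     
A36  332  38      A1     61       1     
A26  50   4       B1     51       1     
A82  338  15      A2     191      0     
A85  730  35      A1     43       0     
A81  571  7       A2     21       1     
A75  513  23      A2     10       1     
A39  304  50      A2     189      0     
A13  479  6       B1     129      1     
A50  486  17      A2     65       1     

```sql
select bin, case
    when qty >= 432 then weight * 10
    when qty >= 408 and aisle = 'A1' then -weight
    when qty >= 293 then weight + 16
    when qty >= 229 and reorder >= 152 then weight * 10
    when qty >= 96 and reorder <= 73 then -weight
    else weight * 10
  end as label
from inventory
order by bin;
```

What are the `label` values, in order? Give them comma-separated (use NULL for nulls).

bin=A13: qty >= 432 → 60
bin=A26: ELSE → 40
bin=A36: qty >= 293 → 54
bin=A39: qty >= 293 → 66
bin=A50: qty >= 432 → 170
bin=A57: qty >= 293 → 23
bin=A58: qty >= 432 → 380
bin=A75: qty >= 432 → 230
bin=A81: qty >= 432 → 70
bin=A82: qty >= 293 → 31
bin=A85: qty >= 432 → 350
bin=A86: qty >= 432 → 10
bin=A97: qty >= 432 → 490

60, 40, 54, 66, 170, 23, 380, 230, 70, 31, 350, 10, 490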